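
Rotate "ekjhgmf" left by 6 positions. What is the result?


Input: "ekjhgmf", rotate left by 6
First 6 characters: "ekjhgm"
Remaining characters: "f"
Concatenate remaining + first: "f" + "ekjhgm" = "fekjhgm"

fekjhgm


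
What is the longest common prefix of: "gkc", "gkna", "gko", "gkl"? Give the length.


Words: gkc, gkna, gko, gkl
  Position 0: all 'g' => match
  Position 1: all 'k' => match
  Position 2: ('c', 'n', 'o', 'l') => mismatch, stop
LCP = "gk" (length 2)

2


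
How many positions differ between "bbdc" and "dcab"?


Comparing "bbdc" and "dcab" position by position:
  Position 0: 'b' vs 'd' => DIFFER
  Position 1: 'b' vs 'c' => DIFFER
  Position 2: 'd' vs 'a' => DIFFER
  Position 3: 'c' vs 'b' => DIFFER
Positions that differ: 4

4


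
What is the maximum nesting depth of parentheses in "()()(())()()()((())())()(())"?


Input: "()()(())()()()((())())()(())"
Tracking depth:
  Position 0 '(': depth becomes 1
  Position 1 ')': depth becomes 0
  Position 2 '(': depth becomes 1
  Position 3 ')': depth becomes 0
  Position 4 '(': depth becomes 1
  Position 5 '(': depth becomes 2
  Position 6 ')': depth becomes 1
  Position 7 ')': depth becomes 0
  Position 8 '(': depth becomes 1
  Position 9 ')': depth becomes 0
  Position 10 '(': depth becomes 1
  Position 11 ')': depth becomes 0
  Position 12 '(': depth becomes 1
  Position 13 ')': depth becomes 0
  Position 14 '(': depth becomes 1
  Position 15 '(': depth becomes 2
  Position 16 '(': depth becomes 3
  Position 17 ')': depth becomes 2
  Position 18 ')': depth becomes 1
  Position 19 '(': depth becomes 2
  Position 20 ')': depth becomes 1
  Position 21 ')': depth becomes 0
  Position 22 '(': depth becomes 1
  Position 23 ')': depth becomes 0
  Position 24 '(': depth becomes 1
  Position 25 '(': depth becomes 2
  Position 26 ')': depth becomes 1
  Position 27 ')': depth becomes 0
Maximum depth reached: 3

3


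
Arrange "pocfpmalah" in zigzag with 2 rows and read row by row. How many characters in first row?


Zigzag "pocfpmalah" into 2 rows:
Placing characters:
  'p' => row 0
  'o' => row 1
  'c' => row 0
  'f' => row 1
  'p' => row 0
  'm' => row 1
  'a' => row 0
  'l' => row 1
  'a' => row 0
  'h' => row 1
Rows:
  Row 0: "pcpaa"
  Row 1: "ofmlh"
First row length: 5

5


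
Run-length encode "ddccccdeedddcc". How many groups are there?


Input: ddccccdeedddcc
Scanning for consecutive runs:
  Group 1: 'd' x 2 (positions 0-1)
  Group 2: 'c' x 4 (positions 2-5)
  Group 3: 'd' x 1 (positions 6-6)
  Group 4: 'e' x 2 (positions 7-8)
  Group 5: 'd' x 3 (positions 9-11)
  Group 6: 'c' x 2 (positions 12-13)
Total groups: 6

6


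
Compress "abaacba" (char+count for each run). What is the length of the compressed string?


Input: abaacba
Runs:
  'a' x 1 => "a1"
  'b' x 1 => "b1"
  'a' x 2 => "a2"
  'c' x 1 => "c1"
  'b' x 1 => "b1"
  'a' x 1 => "a1"
Compressed: "a1b1a2c1b1a1"
Compressed length: 12

12


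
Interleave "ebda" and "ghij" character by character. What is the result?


Interleaving "ebda" and "ghij":
  Position 0: 'e' from first, 'g' from second => "eg"
  Position 1: 'b' from first, 'h' from second => "bh"
  Position 2: 'd' from first, 'i' from second => "di"
  Position 3: 'a' from first, 'j' from second => "aj"
Result: egbhdiaj

egbhdiaj


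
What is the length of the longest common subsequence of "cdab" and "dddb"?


LCS of "cdab" and "dddb"
DP table:
           d    d    d    b
      0    0    0    0    0
  c   0    0    0    0    0
  d   0    1    1    1    1
  a   0    1    1    1    1
  b   0    1    1    1    2
LCS length = dp[4][4] = 2

2


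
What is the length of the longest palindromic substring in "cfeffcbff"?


Input: "cfeffcbff"
Checking substrings for palindromes:
  [1:4] "fef" (len 3) => palindrome
  [3:5] "ff" (len 2) => palindrome
  [7:9] "ff" (len 2) => palindrome
Longest palindromic substring: "fef" with length 3

3


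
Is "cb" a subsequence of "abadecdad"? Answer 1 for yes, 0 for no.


Check if "cb" is a subsequence of "abadecdad"
Greedy scan:
  Position 0 ('a'): no match needed
  Position 1 ('b'): no match needed
  Position 2 ('a'): no match needed
  Position 3 ('d'): no match needed
  Position 4 ('e'): no match needed
  Position 5 ('c'): matches sub[0] = 'c'
  Position 6 ('d'): no match needed
  Position 7 ('a'): no match needed
  Position 8 ('d'): no match needed
Only matched 1/2 characters => not a subsequence

0


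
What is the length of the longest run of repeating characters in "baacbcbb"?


Input: "baacbcbb"
Scanning for longest run:
  Position 1 ('a'): new char, reset run to 1
  Position 2 ('a'): continues run of 'a', length=2
  Position 3 ('c'): new char, reset run to 1
  Position 4 ('b'): new char, reset run to 1
  Position 5 ('c'): new char, reset run to 1
  Position 6 ('b'): new char, reset run to 1
  Position 7 ('b'): continues run of 'b', length=2
Longest run: 'a' with length 2

2


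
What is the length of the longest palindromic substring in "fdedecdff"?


Input: "fdedecdff"
Checking substrings for palindromes:
  [1:4] "ded" (len 3) => palindrome
  [2:5] "ede" (len 3) => palindrome
  [7:9] "ff" (len 2) => palindrome
Longest palindromic substring: "ded" with length 3

3


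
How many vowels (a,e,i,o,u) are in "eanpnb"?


Input: eanpnb
Checking each character:
  'e' at position 0: vowel (running total: 1)
  'a' at position 1: vowel (running total: 2)
  'n' at position 2: consonant
  'p' at position 3: consonant
  'n' at position 4: consonant
  'b' at position 5: consonant
Total vowels: 2

2


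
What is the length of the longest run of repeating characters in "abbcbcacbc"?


Input: "abbcbcacbc"
Scanning for longest run:
  Position 1 ('b'): new char, reset run to 1
  Position 2 ('b'): continues run of 'b', length=2
  Position 3 ('c'): new char, reset run to 1
  Position 4 ('b'): new char, reset run to 1
  Position 5 ('c'): new char, reset run to 1
  Position 6 ('a'): new char, reset run to 1
  Position 7 ('c'): new char, reset run to 1
  Position 8 ('b'): new char, reset run to 1
  Position 9 ('c'): new char, reset run to 1
Longest run: 'b' with length 2

2


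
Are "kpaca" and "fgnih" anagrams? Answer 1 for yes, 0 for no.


Strings: "kpaca", "fgnih"
Sorted first:  aackp
Sorted second: fghin
Differ at position 0: 'a' vs 'f' => not anagrams

0


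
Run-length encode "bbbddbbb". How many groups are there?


Input: bbbddbbb
Scanning for consecutive runs:
  Group 1: 'b' x 3 (positions 0-2)
  Group 2: 'd' x 2 (positions 3-4)
  Group 3: 'b' x 3 (positions 5-7)
Total groups: 3

3


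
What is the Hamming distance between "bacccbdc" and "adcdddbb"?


Comparing "bacccbdc" and "adcdddbb" position by position:
  Position 0: 'b' vs 'a' => differ
  Position 1: 'a' vs 'd' => differ
  Position 2: 'c' vs 'c' => same
  Position 3: 'c' vs 'd' => differ
  Position 4: 'c' vs 'd' => differ
  Position 5: 'b' vs 'd' => differ
  Position 6: 'd' vs 'b' => differ
  Position 7: 'c' vs 'b' => differ
Total differences (Hamming distance): 7

7


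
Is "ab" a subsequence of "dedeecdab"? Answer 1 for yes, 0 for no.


Check if "ab" is a subsequence of "dedeecdab"
Greedy scan:
  Position 0 ('d'): no match needed
  Position 1 ('e'): no match needed
  Position 2 ('d'): no match needed
  Position 3 ('e'): no match needed
  Position 4 ('e'): no match needed
  Position 5 ('c'): no match needed
  Position 6 ('d'): no match needed
  Position 7 ('a'): matches sub[0] = 'a'
  Position 8 ('b'): matches sub[1] = 'b'
All 2 characters matched => is a subsequence

1


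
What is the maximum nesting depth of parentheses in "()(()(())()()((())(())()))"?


Input: "()(()(())()()((())(())()))"
Tracking depth:
  Position 0 '(': depth becomes 1
  Position 1 ')': depth becomes 0
  Position 2 '(': depth becomes 1
  Position 3 '(': depth becomes 2
  Position 4 ')': depth becomes 1
  Position 5 '(': depth becomes 2
  Position 6 '(': depth becomes 3
  Position 7 ')': depth becomes 2
  Position 8 ')': depth becomes 1
  Position 9 '(': depth becomes 2
  Position 10 ')': depth becomes 1
  Position 11 '(': depth becomes 2
  Position 12 ')': depth becomes 1
  Position 13 '(': depth becomes 2
  Position 14 '(': depth becomes 3
  Position 15 '(': depth becomes 4
  Position 16 ')': depth becomes 3
  Position 17 ')': depth becomes 2
  Position 18 '(': depth becomes 3
  Position 19 '(': depth becomes 4
  Position 20 ')': depth becomes 3
  Position 21 ')': depth becomes 2
  Position 22 '(': depth becomes 3
  Position 23 ')': depth becomes 2
  Position 24 ')': depth becomes 1
  Position 25 ')': depth becomes 0
Maximum depth reached: 4

4


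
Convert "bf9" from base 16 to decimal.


Input: "bf9" in base 16
Positional expansion:
  Digit 'b' (value 11) x 16^2 = 2816
  Digit 'f' (value 15) x 16^1 = 240
  Digit '9' (value 9) x 16^0 = 9
Sum = 3065

3065


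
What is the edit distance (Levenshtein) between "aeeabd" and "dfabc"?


Computing edit distance: "aeeabd" -> "dfabc"
DP table:
           d    f    a    b    c
      0    1    2    3    4    5
  a   1    1    2    2    3    4
  e   2    2    2    3    3    4
  e   3    3    3    3    4    4
  a   4    4    4    3    4    5
  b   5    5    5    4    3    4
  d   6    5    6    5    4    4
Edit distance = dp[6][5] = 4

4


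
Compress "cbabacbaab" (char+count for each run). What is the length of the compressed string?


Input: cbabacbaab
Runs:
  'c' x 1 => "c1"
  'b' x 1 => "b1"
  'a' x 1 => "a1"
  'b' x 1 => "b1"
  'a' x 1 => "a1"
  'c' x 1 => "c1"
  'b' x 1 => "b1"
  'a' x 2 => "a2"
  'b' x 1 => "b1"
Compressed: "c1b1a1b1a1c1b1a2b1"
Compressed length: 18

18


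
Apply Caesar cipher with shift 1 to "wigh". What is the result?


Caesar cipher: shift "wigh" by 1
  'w' (pos 22) + 1 = pos 23 = 'x'
  'i' (pos 8) + 1 = pos 9 = 'j'
  'g' (pos 6) + 1 = pos 7 = 'h'
  'h' (pos 7) + 1 = pos 8 = 'i'
Result: xjhi

xjhi


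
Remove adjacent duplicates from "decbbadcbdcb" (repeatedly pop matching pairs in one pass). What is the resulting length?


Input: decbbadcbdcb
Stack-based adjacent duplicate removal:
  Read 'd': push. Stack: d
  Read 'e': push. Stack: de
  Read 'c': push. Stack: dec
  Read 'b': push. Stack: decb
  Read 'b': matches stack top 'b' => pop. Stack: dec
  Read 'a': push. Stack: deca
  Read 'd': push. Stack: decad
  Read 'c': push. Stack: decadc
  Read 'b': push. Stack: decadcb
  Read 'd': push. Stack: decadcbd
  Read 'c': push. Stack: decadcbdc
  Read 'b': push. Stack: decadcbdcb
Final stack: "decadcbdcb" (length 10)

10


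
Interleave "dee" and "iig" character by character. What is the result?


Interleaving "dee" and "iig":
  Position 0: 'd' from first, 'i' from second => "di"
  Position 1: 'e' from first, 'i' from second => "ei"
  Position 2: 'e' from first, 'g' from second => "eg"
Result: dieieg

dieieg


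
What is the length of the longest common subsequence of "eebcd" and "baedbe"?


LCS of "eebcd" and "baedbe"
DP table:
           b    a    e    d    b    e
      0    0    0    0    0    0    0
  e   0    0    0    1    1    1    1
  e   0    0    0    1    1    1    2
  b   0    1    1    1    1    2    2
  c   0    1    1    1    1    2    2
  d   0    1    1    1    2    2    2
LCS length = dp[5][6] = 2

2


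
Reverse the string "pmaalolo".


Input: pmaalolo
Reading characters right to left:
  Position 7: 'o'
  Position 6: 'l'
  Position 5: 'o'
  Position 4: 'l'
  Position 3: 'a'
  Position 2: 'a'
  Position 1: 'm'
  Position 0: 'p'
Reversed: ololaamp

ololaamp


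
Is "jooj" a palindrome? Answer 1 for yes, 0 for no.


Input: jooj
Reversed: jooj
  Compare pos 0 ('j') with pos 3 ('j'): match
  Compare pos 1 ('o') with pos 2 ('o'): match
Result: palindrome

1


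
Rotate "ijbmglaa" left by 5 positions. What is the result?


Input: "ijbmglaa", rotate left by 5
First 5 characters: "ijbmg"
Remaining characters: "laa"
Concatenate remaining + first: "laa" + "ijbmg" = "laaijbmg"

laaijbmg


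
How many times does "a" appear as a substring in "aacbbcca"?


Searching for "a" in "aacbbcca"
Scanning each position:
  Position 0: "a" => MATCH
  Position 1: "a" => MATCH
  Position 2: "c" => no
  Position 3: "b" => no
  Position 4: "b" => no
  Position 5: "c" => no
  Position 6: "c" => no
  Position 7: "a" => MATCH
Total occurrences: 3

3


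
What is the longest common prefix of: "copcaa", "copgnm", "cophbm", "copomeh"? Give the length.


Words: copcaa, copgnm, cophbm, copomeh
  Position 0: all 'c' => match
  Position 1: all 'o' => match
  Position 2: all 'p' => match
  Position 3: ('c', 'g', 'h', 'o') => mismatch, stop
LCP = "cop" (length 3)

3


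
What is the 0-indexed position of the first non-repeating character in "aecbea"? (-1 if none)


Input: aecbea
Character frequencies:
  'a': 2
  'b': 1
  'c': 1
  'e': 2
Scanning left to right for freq == 1:
  Position 0 ('a'): freq=2, skip
  Position 1 ('e'): freq=2, skip
  Position 2 ('c'): unique! => answer = 2

2


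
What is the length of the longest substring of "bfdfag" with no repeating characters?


Input: "bfdfag"
Sliding window (track last position of each char):
  Position 0 ('b'): window [0,0] length 1 -- new best
  Position 1 ('f'): window [0,1] length 2 -- new best
  Position 2 ('d'): window [0,2] length 3 -- new best
  Position 3 ('f'): repeat (last at 1), move window start to 2
  Position 3 ('f'): window [2,3] length 2
  Position 4 ('a'): window [2,4] length 3
  Position 5 ('g'): window [2,5] length 4 -- new best
Longest substring with no repeats: "dfag" with length 4

4


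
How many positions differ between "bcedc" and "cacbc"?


Comparing "bcedc" and "cacbc" position by position:
  Position 0: 'b' vs 'c' => DIFFER
  Position 1: 'c' vs 'a' => DIFFER
  Position 2: 'e' vs 'c' => DIFFER
  Position 3: 'd' vs 'b' => DIFFER
  Position 4: 'c' vs 'c' => same
Positions that differ: 4

4


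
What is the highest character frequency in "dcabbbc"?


Input: dcabbbc
Character counts:
  'a': 1
  'b': 3
  'c': 2
  'd': 1
Maximum frequency: 3

3


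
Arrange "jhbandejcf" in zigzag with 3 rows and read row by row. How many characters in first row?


Zigzag "jhbandejcf" into 3 rows:
Placing characters:
  'j' => row 0
  'h' => row 1
  'b' => row 2
  'a' => row 1
  'n' => row 0
  'd' => row 1
  'e' => row 2
  'j' => row 1
  'c' => row 0
  'f' => row 1
Rows:
  Row 0: "jnc"
  Row 1: "hadjf"
  Row 2: "be"
First row length: 3

3


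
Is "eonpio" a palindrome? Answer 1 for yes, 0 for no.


Input: eonpio
Reversed: oipnoe
  Compare pos 0 ('e') with pos 5 ('o'): MISMATCH
  Compare pos 1 ('o') with pos 4 ('i'): MISMATCH
  Compare pos 2 ('n') with pos 3 ('p'): MISMATCH
Result: not a palindrome

0


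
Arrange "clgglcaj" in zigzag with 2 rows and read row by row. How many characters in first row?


Zigzag "clgglcaj" into 2 rows:
Placing characters:
  'c' => row 0
  'l' => row 1
  'g' => row 0
  'g' => row 1
  'l' => row 0
  'c' => row 1
  'a' => row 0
  'j' => row 1
Rows:
  Row 0: "cgla"
  Row 1: "lgcj"
First row length: 4

4


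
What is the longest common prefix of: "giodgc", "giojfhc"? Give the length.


Words: giodgc, giojfhc
  Position 0: all 'g' => match
  Position 1: all 'i' => match
  Position 2: all 'o' => match
  Position 3: ('d', 'j') => mismatch, stop
LCP = "gio" (length 3)

3


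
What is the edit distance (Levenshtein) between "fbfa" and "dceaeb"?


Computing edit distance: "fbfa" -> "dceaeb"
DP table:
           d    c    e    a    e    b
      0    1    2    3    4    5    6
  f   1    1    2    3    4    5    6
  b   2    2    2    3    4    5    5
  f   3    3    3    3    4    5    6
  a   4    4    4    4    3    4    5
Edit distance = dp[4][6] = 5

5


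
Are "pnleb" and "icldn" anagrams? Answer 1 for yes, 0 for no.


Strings: "pnleb", "icldn"
Sorted first:  belnp
Sorted second: cdiln
Differ at position 0: 'b' vs 'c' => not anagrams

0


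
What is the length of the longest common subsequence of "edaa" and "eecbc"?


LCS of "edaa" and "eecbc"
DP table:
           e    e    c    b    c
      0    0    0    0    0    0
  e   0    1    1    1    1    1
  d   0    1    1    1    1    1
  a   0    1    1    1    1    1
  a   0    1    1    1    1    1
LCS length = dp[4][5] = 1

1


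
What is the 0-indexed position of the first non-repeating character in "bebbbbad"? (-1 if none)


Input: bebbbbad
Character frequencies:
  'a': 1
  'b': 5
  'd': 1
  'e': 1
Scanning left to right for freq == 1:
  Position 0 ('b'): freq=5, skip
  Position 1 ('e'): unique! => answer = 1

1


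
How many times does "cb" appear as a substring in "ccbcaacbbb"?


Searching for "cb" in "ccbcaacbbb"
Scanning each position:
  Position 0: "cc" => no
  Position 1: "cb" => MATCH
  Position 2: "bc" => no
  Position 3: "ca" => no
  Position 4: "aa" => no
  Position 5: "ac" => no
  Position 6: "cb" => MATCH
  Position 7: "bb" => no
  Position 8: "bb" => no
Total occurrences: 2

2


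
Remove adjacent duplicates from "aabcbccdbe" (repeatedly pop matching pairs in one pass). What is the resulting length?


Input: aabcbccdbe
Stack-based adjacent duplicate removal:
  Read 'a': push. Stack: a
  Read 'a': matches stack top 'a' => pop. Stack: (empty)
  Read 'b': push. Stack: b
  Read 'c': push. Stack: bc
  Read 'b': push. Stack: bcb
  Read 'c': push. Stack: bcbc
  Read 'c': matches stack top 'c' => pop. Stack: bcb
  Read 'd': push. Stack: bcbd
  Read 'b': push. Stack: bcbdb
  Read 'e': push. Stack: bcbdbe
Final stack: "bcbdbe" (length 6)

6


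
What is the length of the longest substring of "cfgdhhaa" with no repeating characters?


Input: "cfgdhhaa"
Sliding window (track last position of each char):
  Position 0 ('c'): window [0,0] length 1 -- new best
  Position 1 ('f'): window [0,1] length 2 -- new best
  Position 2 ('g'): window [0,2] length 3 -- new best
  Position 3 ('d'): window [0,3] length 4 -- new best
  Position 4 ('h'): window [0,4] length 5 -- new best
  Position 5 ('h'): repeat (last at 4), move window start to 5
  Position 5 ('h'): window [5,5] length 1
  Position 6 ('a'): window [5,6] length 2
  Position 7 ('a'): repeat (last at 6), move window start to 7
  Position 7 ('a'): window [7,7] length 1
Longest substring with no repeats: "cfgdh" with length 5

5


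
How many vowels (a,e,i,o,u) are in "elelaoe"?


Input: elelaoe
Checking each character:
  'e' at position 0: vowel (running total: 1)
  'l' at position 1: consonant
  'e' at position 2: vowel (running total: 2)
  'l' at position 3: consonant
  'a' at position 4: vowel (running total: 3)
  'o' at position 5: vowel (running total: 4)
  'e' at position 6: vowel (running total: 5)
Total vowels: 5

5


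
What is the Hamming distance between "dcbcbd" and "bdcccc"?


Comparing "dcbcbd" and "bdcccc" position by position:
  Position 0: 'd' vs 'b' => differ
  Position 1: 'c' vs 'd' => differ
  Position 2: 'b' vs 'c' => differ
  Position 3: 'c' vs 'c' => same
  Position 4: 'b' vs 'c' => differ
  Position 5: 'd' vs 'c' => differ
Total differences (Hamming distance): 5

5


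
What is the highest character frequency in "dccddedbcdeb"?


Input: dccddedbcdeb
Character counts:
  'b': 2
  'c': 3
  'd': 5
  'e': 2
Maximum frequency: 5

5


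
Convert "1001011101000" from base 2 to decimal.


Input: "1001011101000" in base 2
Positional expansion:
  Digit '1' (value 1) x 2^12 = 4096
  Digit '0' (value 0) x 2^11 = 0
  Digit '0' (value 0) x 2^10 = 0
  Digit '1' (value 1) x 2^9 = 512
  Digit '0' (value 0) x 2^8 = 0
  Digit '1' (value 1) x 2^7 = 128
  Digit '1' (value 1) x 2^6 = 64
  Digit '1' (value 1) x 2^5 = 32
  Digit '0' (value 0) x 2^4 = 0
  Digit '1' (value 1) x 2^3 = 8
  Digit '0' (value 0) x 2^2 = 0
  Digit '0' (value 0) x 2^1 = 0
  Digit '0' (value 0) x 2^0 = 0
Sum = 4840

4840


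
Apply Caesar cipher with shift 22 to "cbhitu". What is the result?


Caesar cipher: shift "cbhitu" by 22
  'c' (pos 2) + 22 = pos 24 = 'y'
  'b' (pos 1) + 22 = pos 23 = 'x'
  'h' (pos 7) + 22 = pos 3 = 'd'
  'i' (pos 8) + 22 = pos 4 = 'e'
  't' (pos 19) + 22 = pos 15 = 'p'
  'u' (pos 20) + 22 = pos 16 = 'q'
Result: yxdepq

yxdepq


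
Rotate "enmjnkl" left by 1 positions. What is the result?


Input: "enmjnkl", rotate left by 1
First 1 characters: "e"
Remaining characters: "nmjnkl"
Concatenate remaining + first: "nmjnkl" + "e" = "nmjnkle"

nmjnkle


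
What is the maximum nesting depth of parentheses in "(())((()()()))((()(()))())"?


Input: "(())((()()()))((()(()))())"
Tracking depth:
  Position 0 '(': depth becomes 1
  Position 1 '(': depth becomes 2
  Position 2 ')': depth becomes 1
  Position 3 ')': depth becomes 0
  Position 4 '(': depth becomes 1
  Position 5 '(': depth becomes 2
  Position 6 '(': depth becomes 3
  Position 7 ')': depth becomes 2
  Position 8 '(': depth becomes 3
  Position 9 ')': depth becomes 2
  Position 10 '(': depth becomes 3
  Position 11 ')': depth becomes 2
  Position 12 ')': depth becomes 1
  Position 13 ')': depth becomes 0
  Position 14 '(': depth becomes 1
  Position 15 '(': depth becomes 2
  Position 16 '(': depth becomes 3
  Position 17 ')': depth becomes 2
  Position 18 '(': depth becomes 3
  Position 19 '(': depth becomes 4
  Position 20 ')': depth becomes 3
  Position 21 ')': depth becomes 2
  Position 22 ')': depth becomes 1
  Position 23 '(': depth becomes 2
  Position 24 ')': depth becomes 1
  Position 25 ')': depth becomes 0
Maximum depth reached: 4

4


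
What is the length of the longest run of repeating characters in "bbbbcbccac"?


Input: "bbbbcbccac"
Scanning for longest run:
  Position 1 ('b'): continues run of 'b', length=2
  Position 2 ('b'): continues run of 'b', length=3
  Position 3 ('b'): continues run of 'b', length=4
  Position 4 ('c'): new char, reset run to 1
  Position 5 ('b'): new char, reset run to 1
  Position 6 ('c'): new char, reset run to 1
  Position 7 ('c'): continues run of 'c', length=2
  Position 8 ('a'): new char, reset run to 1
  Position 9 ('c'): new char, reset run to 1
Longest run: 'b' with length 4

4


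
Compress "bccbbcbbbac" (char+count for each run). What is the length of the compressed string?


Input: bccbbcbbbac
Runs:
  'b' x 1 => "b1"
  'c' x 2 => "c2"
  'b' x 2 => "b2"
  'c' x 1 => "c1"
  'b' x 3 => "b3"
  'a' x 1 => "a1"
  'c' x 1 => "c1"
Compressed: "b1c2b2c1b3a1c1"
Compressed length: 14

14


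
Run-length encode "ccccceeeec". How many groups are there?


Input: ccccceeeec
Scanning for consecutive runs:
  Group 1: 'c' x 5 (positions 0-4)
  Group 2: 'e' x 4 (positions 5-8)
  Group 3: 'c' x 1 (positions 9-9)
Total groups: 3

3


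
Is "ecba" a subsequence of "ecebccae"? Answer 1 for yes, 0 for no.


Check if "ecba" is a subsequence of "ecebccae"
Greedy scan:
  Position 0 ('e'): matches sub[0] = 'e'
  Position 1 ('c'): matches sub[1] = 'c'
  Position 2 ('e'): no match needed
  Position 3 ('b'): matches sub[2] = 'b'
  Position 4 ('c'): no match needed
  Position 5 ('c'): no match needed
  Position 6 ('a'): matches sub[3] = 'a'
  Position 7 ('e'): no match needed
All 4 characters matched => is a subsequence

1


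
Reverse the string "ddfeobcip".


Input: ddfeobcip
Reading characters right to left:
  Position 8: 'p'
  Position 7: 'i'
  Position 6: 'c'
  Position 5: 'b'
  Position 4: 'o'
  Position 3: 'e'
  Position 2: 'f'
  Position 1: 'd'
  Position 0: 'd'
Reversed: picboefdd

picboefdd


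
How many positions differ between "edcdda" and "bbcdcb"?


Comparing "edcdda" and "bbcdcb" position by position:
  Position 0: 'e' vs 'b' => DIFFER
  Position 1: 'd' vs 'b' => DIFFER
  Position 2: 'c' vs 'c' => same
  Position 3: 'd' vs 'd' => same
  Position 4: 'd' vs 'c' => DIFFER
  Position 5: 'a' vs 'b' => DIFFER
Positions that differ: 4

4


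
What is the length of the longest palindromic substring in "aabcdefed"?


Input: "aabcdefed"
Checking substrings for palindromes:
  [4:9] "defed" (len 5) => palindrome
  [5:8] "efe" (len 3) => palindrome
  [0:2] "aa" (len 2) => palindrome
Longest palindromic substring: "defed" with length 5

5


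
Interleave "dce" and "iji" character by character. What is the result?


Interleaving "dce" and "iji":
  Position 0: 'd' from first, 'i' from second => "di"
  Position 1: 'c' from first, 'j' from second => "cj"
  Position 2: 'e' from first, 'i' from second => "ei"
Result: dicjei

dicjei


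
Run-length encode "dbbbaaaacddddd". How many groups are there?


Input: dbbbaaaacddddd
Scanning for consecutive runs:
  Group 1: 'd' x 1 (positions 0-0)
  Group 2: 'b' x 3 (positions 1-3)
  Group 3: 'a' x 4 (positions 4-7)
  Group 4: 'c' x 1 (positions 8-8)
  Group 5: 'd' x 5 (positions 9-13)
Total groups: 5

5


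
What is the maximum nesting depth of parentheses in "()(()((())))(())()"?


Input: "()(()((())))(())()"
Tracking depth:
  Position 0 '(': depth becomes 1
  Position 1 ')': depth becomes 0
  Position 2 '(': depth becomes 1
  Position 3 '(': depth becomes 2
  Position 4 ')': depth becomes 1
  Position 5 '(': depth becomes 2
  Position 6 '(': depth becomes 3
  Position 7 '(': depth becomes 4
  Position 8 ')': depth becomes 3
  Position 9 ')': depth becomes 2
  Position 10 ')': depth becomes 1
  Position 11 ')': depth becomes 0
  Position 12 '(': depth becomes 1
  Position 13 '(': depth becomes 2
  Position 14 ')': depth becomes 1
  Position 15 ')': depth becomes 0
  Position 16 '(': depth becomes 1
  Position 17 ')': depth becomes 0
Maximum depth reached: 4

4


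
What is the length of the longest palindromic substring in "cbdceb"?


Input: "cbdceb"
Checking substrings for palindromes:
  No multi-char palindromic substrings found
Longest palindromic substring: "c" with length 1

1


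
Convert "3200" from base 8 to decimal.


Input: "3200" in base 8
Positional expansion:
  Digit '3' (value 3) x 8^3 = 1536
  Digit '2' (value 2) x 8^2 = 128
  Digit '0' (value 0) x 8^1 = 0
  Digit '0' (value 0) x 8^0 = 0
Sum = 1664

1664


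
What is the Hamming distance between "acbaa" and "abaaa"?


Comparing "acbaa" and "abaaa" position by position:
  Position 0: 'a' vs 'a' => same
  Position 1: 'c' vs 'b' => differ
  Position 2: 'b' vs 'a' => differ
  Position 3: 'a' vs 'a' => same
  Position 4: 'a' vs 'a' => same
Total differences (Hamming distance): 2

2


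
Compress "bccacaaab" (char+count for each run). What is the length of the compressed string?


Input: bccacaaab
Runs:
  'b' x 1 => "b1"
  'c' x 2 => "c2"
  'a' x 1 => "a1"
  'c' x 1 => "c1"
  'a' x 3 => "a3"
  'b' x 1 => "b1"
Compressed: "b1c2a1c1a3b1"
Compressed length: 12

12


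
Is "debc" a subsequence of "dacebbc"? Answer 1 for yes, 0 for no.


Check if "debc" is a subsequence of "dacebbc"
Greedy scan:
  Position 0 ('d'): matches sub[0] = 'd'
  Position 1 ('a'): no match needed
  Position 2 ('c'): no match needed
  Position 3 ('e'): matches sub[1] = 'e'
  Position 4 ('b'): matches sub[2] = 'b'
  Position 5 ('b'): no match needed
  Position 6 ('c'): matches sub[3] = 'c'
All 4 characters matched => is a subsequence

1


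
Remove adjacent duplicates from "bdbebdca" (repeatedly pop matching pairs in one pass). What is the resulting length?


Input: bdbebdca
Stack-based adjacent duplicate removal:
  Read 'b': push. Stack: b
  Read 'd': push. Stack: bd
  Read 'b': push. Stack: bdb
  Read 'e': push. Stack: bdbe
  Read 'b': push. Stack: bdbeb
  Read 'd': push. Stack: bdbebd
  Read 'c': push. Stack: bdbebdc
  Read 'a': push. Stack: bdbebdca
Final stack: "bdbebdca" (length 8)

8


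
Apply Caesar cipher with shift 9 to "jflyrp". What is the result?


Caesar cipher: shift "jflyrp" by 9
  'j' (pos 9) + 9 = pos 18 = 's'
  'f' (pos 5) + 9 = pos 14 = 'o'
  'l' (pos 11) + 9 = pos 20 = 'u'
  'y' (pos 24) + 9 = pos 7 = 'h'
  'r' (pos 17) + 9 = pos 0 = 'a'
  'p' (pos 15) + 9 = pos 24 = 'y'
Result: souhay

souhay


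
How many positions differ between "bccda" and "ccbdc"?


Comparing "bccda" and "ccbdc" position by position:
  Position 0: 'b' vs 'c' => DIFFER
  Position 1: 'c' vs 'c' => same
  Position 2: 'c' vs 'b' => DIFFER
  Position 3: 'd' vs 'd' => same
  Position 4: 'a' vs 'c' => DIFFER
Positions that differ: 3

3


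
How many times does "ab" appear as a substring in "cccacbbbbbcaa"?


Searching for "ab" in "cccacbbbbbcaa"
Scanning each position:
  Position 0: "cc" => no
  Position 1: "cc" => no
  Position 2: "ca" => no
  Position 3: "ac" => no
  Position 4: "cb" => no
  Position 5: "bb" => no
  Position 6: "bb" => no
  Position 7: "bb" => no
  Position 8: "bb" => no
  Position 9: "bc" => no
  Position 10: "ca" => no
  Position 11: "aa" => no
Total occurrences: 0

0


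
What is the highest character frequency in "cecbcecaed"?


Input: cecbcecaed
Character counts:
  'a': 1
  'b': 1
  'c': 4
  'd': 1
  'e': 3
Maximum frequency: 4

4


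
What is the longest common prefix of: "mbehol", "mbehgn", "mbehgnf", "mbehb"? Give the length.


Words: mbehol, mbehgn, mbehgnf, mbehb
  Position 0: all 'm' => match
  Position 1: all 'b' => match
  Position 2: all 'e' => match
  Position 3: all 'h' => match
  Position 4: ('o', 'g', 'g', 'b') => mismatch, stop
LCP = "mbeh" (length 4)

4


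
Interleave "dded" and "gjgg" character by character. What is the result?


Interleaving "dded" and "gjgg":
  Position 0: 'd' from first, 'g' from second => "dg"
  Position 1: 'd' from first, 'j' from second => "dj"
  Position 2: 'e' from first, 'g' from second => "eg"
  Position 3: 'd' from first, 'g' from second => "dg"
Result: dgdjegdg

dgdjegdg


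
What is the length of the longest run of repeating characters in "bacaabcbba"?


Input: "bacaabcbba"
Scanning for longest run:
  Position 1 ('a'): new char, reset run to 1
  Position 2 ('c'): new char, reset run to 1
  Position 3 ('a'): new char, reset run to 1
  Position 4 ('a'): continues run of 'a', length=2
  Position 5 ('b'): new char, reset run to 1
  Position 6 ('c'): new char, reset run to 1
  Position 7 ('b'): new char, reset run to 1
  Position 8 ('b'): continues run of 'b', length=2
  Position 9 ('a'): new char, reset run to 1
Longest run: 'a' with length 2

2


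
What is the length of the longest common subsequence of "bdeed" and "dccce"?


LCS of "bdeed" and "dccce"
DP table:
           d    c    c    c    e
      0    0    0    0    0    0
  b   0    0    0    0    0    0
  d   0    1    1    1    1    1
  e   0    1    1    1    1    2
  e   0    1    1    1    1    2
  d   0    1    1    1    1    2
LCS length = dp[5][5] = 2

2


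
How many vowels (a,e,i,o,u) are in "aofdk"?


Input: aofdk
Checking each character:
  'a' at position 0: vowel (running total: 1)
  'o' at position 1: vowel (running total: 2)
  'f' at position 2: consonant
  'd' at position 3: consonant
  'k' at position 4: consonant
Total vowels: 2

2


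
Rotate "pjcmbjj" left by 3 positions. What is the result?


Input: "pjcmbjj", rotate left by 3
First 3 characters: "pjc"
Remaining characters: "mbjj"
Concatenate remaining + first: "mbjj" + "pjc" = "mbjjpjc"

mbjjpjc


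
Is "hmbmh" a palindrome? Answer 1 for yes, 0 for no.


Input: hmbmh
Reversed: hmbmh
  Compare pos 0 ('h') with pos 4 ('h'): match
  Compare pos 1 ('m') with pos 3 ('m'): match
Result: palindrome

1


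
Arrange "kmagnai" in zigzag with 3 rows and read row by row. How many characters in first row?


Zigzag "kmagnai" into 3 rows:
Placing characters:
  'k' => row 0
  'm' => row 1
  'a' => row 2
  'g' => row 1
  'n' => row 0
  'a' => row 1
  'i' => row 2
Rows:
  Row 0: "kn"
  Row 1: "mga"
  Row 2: "ai"
First row length: 2

2


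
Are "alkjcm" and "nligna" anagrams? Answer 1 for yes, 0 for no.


Strings: "alkjcm", "nligna"
Sorted first:  acjklm
Sorted second: agilnn
Differ at position 1: 'c' vs 'g' => not anagrams

0


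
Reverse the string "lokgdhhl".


Input: lokgdhhl
Reading characters right to left:
  Position 7: 'l'
  Position 6: 'h'
  Position 5: 'h'
  Position 4: 'd'
  Position 3: 'g'
  Position 2: 'k'
  Position 1: 'o'
  Position 0: 'l'
Reversed: lhhdgkol

lhhdgkol


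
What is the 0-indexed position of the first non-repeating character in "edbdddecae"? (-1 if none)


Input: edbdddecae
Character frequencies:
  'a': 1
  'b': 1
  'c': 1
  'd': 4
  'e': 3
Scanning left to right for freq == 1:
  Position 0 ('e'): freq=3, skip
  Position 1 ('d'): freq=4, skip
  Position 2 ('b'): unique! => answer = 2

2


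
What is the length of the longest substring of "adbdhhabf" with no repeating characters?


Input: "adbdhhabf"
Sliding window (track last position of each char):
  Position 0 ('a'): window [0,0] length 1 -- new best
  Position 1 ('d'): window [0,1] length 2 -- new best
  Position 2 ('b'): window [0,2] length 3 -- new best
  Position 3 ('d'): repeat (last at 1), move window start to 2
  Position 3 ('d'): window [2,3] length 2
  Position 4 ('h'): window [2,4] length 3
  Position 5 ('h'): repeat (last at 4), move window start to 5
  Position 5 ('h'): window [5,5] length 1
  Position 6 ('a'): window [5,6] length 2
  Position 7 ('b'): window [5,7] length 3
  Position 8 ('f'): window [5,8] length 4 -- new best
Longest substring with no repeats: "habf" with length 4

4


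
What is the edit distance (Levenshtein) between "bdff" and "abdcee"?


Computing edit distance: "bdff" -> "abdcee"
DP table:
           a    b    d    c    e    e
      0    1    2    3    4    5    6
  b   1    1    1    2    3    4    5
  d   2    2    2    1    2    3    4
  f   3    3    3    2    2    3    4
  f   4    4    4    3    3    3    4
Edit distance = dp[4][6] = 4

4


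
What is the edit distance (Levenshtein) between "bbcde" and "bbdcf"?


Computing edit distance: "bbcde" -> "bbdcf"
DP table:
           b    b    d    c    f
      0    1    2    3    4    5
  b   1    0    1    2    3    4
  b   2    1    0    1    2    3
  c   3    2    1    1    1    2
  d   4    3    2    1    2    2
  e   5    4    3    2    2    3
Edit distance = dp[5][5] = 3

3


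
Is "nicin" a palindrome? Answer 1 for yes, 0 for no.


Input: nicin
Reversed: nicin
  Compare pos 0 ('n') with pos 4 ('n'): match
  Compare pos 1 ('i') with pos 3 ('i'): match
Result: palindrome

1


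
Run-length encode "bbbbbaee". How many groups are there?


Input: bbbbbaee
Scanning for consecutive runs:
  Group 1: 'b' x 5 (positions 0-4)
  Group 2: 'a' x 1 (positions 5-5)
  Group 3: 'e' x 2 (positions 6-7)
Total groups: 3

3


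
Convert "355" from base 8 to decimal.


Input: "355" in base 8
Positional expansion:
  Digit '3' (value 3) x 8^2 = 192
  Digit '5' (value 5) x 8^1 = 40
  Digit '5' (value 5) x 8^0 = 5
Sum = 237

237


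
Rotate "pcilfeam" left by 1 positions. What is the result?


Input: "pcilfeam", rotate left by 1
First 1 characters: "p"
Remaining characters: "cilfeam"
Concatenate remaining + first: "cilfeam" + "p" = "cilfeamp"

cilfeamp


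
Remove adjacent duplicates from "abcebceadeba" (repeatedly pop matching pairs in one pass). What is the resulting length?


Input: abcebceadeba
Stack-based adjacent duplicate removal:
  Read 'a': push. Stack: a
  Read 'b': push. Stack: ab
  Read 'c': push. Stack: abc
  Read 'e': push. Stack: abce
  Read 'b': push. Stack: abceb
  Read 'c': push. Stack: abcebc
  Read 'e': push. Stack: abcebce
  Read 'a': push. Stack: abcebcea
  Read 'd': push. Stack: abcebcead
  Read 'e': push. Stack: abcebceade
  Read 'b': push. Stack: abcebceadeb
  Read 'a': push. Stack: abcebceadeba
Final stack: "abcebceadeba" (length 12)

12


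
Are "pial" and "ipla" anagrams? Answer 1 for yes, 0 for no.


Strings: "pial", "ipla"
Sorted first:  ailp
Sorted second: ailp
Sorted forms match => anagrams

1


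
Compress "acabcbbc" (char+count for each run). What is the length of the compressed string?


Input: acabcbbc
Runs:
  'a' x 1 => "a1"
  'c' x 1 => "c1"
  'a' x 1 => "a1"
  'b' x 1 => "b1"
  'c' x 1 => "c1"
  'b' x 2 => "b2"
  'c' x 1 => "c1"
Compressed: "a1c1a1b1c1b2c1"
Compressed length: 14

14


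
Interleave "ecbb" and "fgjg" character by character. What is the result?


Interleaving "ecbb" and "fgjg":
  Position 0: 'e' from first, 'f' from second => "ef"
  Position 1: 'c' from first, 'g' from second => "cg"
  Position 2: 'b' from first, 'j' from second => "bj"
  Position 3: 'b' from first, 'g' from second => "bg"
Result: efcgbjbg

efcgbjbg


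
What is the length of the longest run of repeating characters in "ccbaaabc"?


Input: "ccbaaabc"
Scanning for longest run:
  Position 1 ('c'): continues run of 'c', length=2
  Position 2 ('b'): new char, reset run to 1
  Position 3 ('a'): new char, reset run to 1
  Position 4 ('a'): continues run of 'a', length=2
  Position 5 ('a'): continues run of 'a', length=3
  Position 6 ('b'): new char, reset run to 1
  Position 7 ('c'): new char, reset run to 1
Longest run: 'a' with length 3

3


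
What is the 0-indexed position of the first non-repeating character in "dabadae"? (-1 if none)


Input: dabadae
Character frequencies:
  'a': 3
  'b': 1
  'd': 2
  'e': 1
Scanning left to right for freq == 1:
  Position 0 ('d'): freq=2, skip
  Position 1 ('a'): freq=3, skip
  Position 2 ('b'): unique! => answer = 2

2


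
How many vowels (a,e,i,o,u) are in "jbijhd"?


Input: jbijhd
Checking each character:
  'j' at position 0: consonant
  'b' at position 1: consonant
  'i' at position 2: vowel (running total: 1)
  'j' at position 3: consonant
  'h' at position 4: consonant
  'd' at position 5: consonant
Total vowels: 1

1


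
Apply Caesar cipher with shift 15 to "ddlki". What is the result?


Caesar cipher: shift "ddlki" by 15
  'd' (pos 3) + 15 = pos 18 = 's'
  'd' (pos 3) + 15 = pos 18 = 's'
  'l' (pos 11) + 15 = pos 0 = 'a'
  'k' (pos 10) + 15 = pos 25 = 'z'
  'i' (pos 8) + 15 = pos 23 = 'x'
Result: ssazx

ssazx


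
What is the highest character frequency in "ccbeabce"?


Input: ccbeabce
Character counts:
  'a': 1
  'b': 2
  'c': 3
  'e': 2
Maximum frequency: 3

3


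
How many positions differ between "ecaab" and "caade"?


Comparing "ecaab" and "caade" position by position:
  Position 0: 'e' vs 'c' => DIFFER
  Position 1: 'c' vs 'a' => DIFFER
  Position 2: 'a' vs 'a' => same
  Position 3: 'a' vs 'd' => DIFFER
  Position 4: 'b' vs 'e' => DIFFER
Positions that differ: 4

4


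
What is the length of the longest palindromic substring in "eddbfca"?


Input: "eddbfca"
Checking substrings for palindromes:
  [1:3] "dd" (len 2) => palindrome
Longest palindromic substring: "dd" with length 2

2


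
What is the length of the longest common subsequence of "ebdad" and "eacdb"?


LCS of "ebdad" and "eacdb"
DP table:
           e    a    c    d    b
      0    0    0    0    0    0
  e   0    1    1    1    1    1
  b   0    1    1    1    1    2
  d   0    1    1    1    2    2
  a   0    1    2    2    2    2
  d   0    1    2    2    3    3
LCS length = dp[5][5] = 3

3


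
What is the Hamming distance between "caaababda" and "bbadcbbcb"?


Comparing "caaababda" and "bbadcbbcb" position by position:
  Position 0: 'c' vs 'b' => differ
  Position 1: 'a' vs 'b' => differ
  Position 2: 'a' vs 'a' => same
  Position 3: 'a' vs 'd' => differ
  Position 4: 'b' vs 'c' => differ
  Position 5: 'a' vs 'b' => differ
  Position 6: 'b' vs 'b' => same
  Position 7: 'd' vs 'c' => differ
  Position 8: 'a' vs 'b' => differ
Total differences (Hamming distance): 7

7


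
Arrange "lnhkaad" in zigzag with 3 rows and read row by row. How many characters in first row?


Zigzag "lnhkaad" into 3 rows:
Placing characters:
  'l' => row 0
  'n' => row 1
  'h' => row 2
  'k' => row 1
  'a' => row 0
  'a' => row 1
  'd' => row 2
Rows:
  Row 0: "la"
  Row 1: "nka"
  Row 2: "hd"
First row length: 2

2


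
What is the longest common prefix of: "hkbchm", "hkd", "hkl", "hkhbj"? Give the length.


Words: hkbchm, hkd, hkl, hkhbj
  Position 0: all 'h' => match
  Position 1: all 'k' => match
  Position 2: ('b', 'd', 'l', 'h') => mismatch, stop
LCP = "hk" (length 2)

2


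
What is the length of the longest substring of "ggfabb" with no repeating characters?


Input: "ggfabb"
Sliding window (track last position of each char):
  Position 0 ('g'): window [0,0] length 1 -- new best
  Position 1 ('g'): repeat (last at 0), move window start to 1
  Position 1 ('g'): window [1,1] length 1
  Position 2 ('f'): window [1,2] length 2 -- new best
  Position 3 ('a'): window [1,3] length 3 -- new best
  Position 4 ('b'): window [1,4] length 4 -- new best
  Position 5 ('b'): repeat (last at 4), move window start to 5
  Position 5 ('b'): window [5,5] length 1
Longest substring with no repeats: "gfab" with length 4

4
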